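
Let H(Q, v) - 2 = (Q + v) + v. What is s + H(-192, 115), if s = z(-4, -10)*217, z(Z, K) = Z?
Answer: -828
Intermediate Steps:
s = -868 (s = -4*217 = -868)
H(Q, v) = 2 + Q + 2*v (H(Q, v) = 2 + ((Q + v) + v) = 2 + (Q + 2*v) = 2 + Q + 2*v)
s + H(-192, 115) = -868 + (2 - 192 + 2*115) = -868 + (2 - 192 + 230) = -868 + 40 = -828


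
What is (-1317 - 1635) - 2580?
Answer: -5532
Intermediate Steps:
(-1317 - 1635) - 2580 = -2952 - 2580 = -5532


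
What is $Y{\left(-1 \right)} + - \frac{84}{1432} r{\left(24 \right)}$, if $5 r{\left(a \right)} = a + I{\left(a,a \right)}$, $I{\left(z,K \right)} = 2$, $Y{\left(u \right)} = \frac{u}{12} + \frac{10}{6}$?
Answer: $\frac{13729}{10740} \approx 1.2783$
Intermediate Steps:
$Y{\left(u \right)} = \frac{5}{3} + \frac{u}{12}$ ($Y{\left(u \right)} = u \frac{1}{12} + 10 \cdot \frac{1}{6} = \frac{u}{12} + \frac{5}{3} = \frac{5}{3} + \frac{u}{12}$)
$r{\left(a \right)} = \frac{2}{5} + \frac{a}{5}$ ($r{\left(a \right)} = \frac{a + 2}{5} = \frac{2 + a}{5} = \frac{2}{5} + \frac{a}{5}$)
$Y{\left(-1 \right)} + - \frac{84}{1432} r{\left(24 \right)} = \left(\frac{5}{3} + \frac{1}{12} \left(-1\right)\right) + - \frac{84}{1432} \left(\frac{2}{5} + \frac{1}{5} \cdot 24\right) = \left(\frac{5}{3} - \frac{1}{12}\right) + \left(-84\right) \frac{1}{1432} \left(\frac{2}{5} + \frac{24}{5}\right) = \frac{19}{12} - \frac{273}{895} = \frac{13729}{10740}$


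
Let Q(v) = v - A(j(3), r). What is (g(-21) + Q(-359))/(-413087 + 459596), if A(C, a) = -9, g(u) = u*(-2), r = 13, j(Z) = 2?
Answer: -308/46509 ≈ -0.0066224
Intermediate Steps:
g(u) = -2*u
Q(v) = 9 + v (Q(v) = v - 1*(-9) = v + 9 = 9 + v)
(g(-21) + Q(-359))/(-413087 + 459596) = (-2*(-21) + (9 - 359))/(-413087 + 459596) = (42 - 350)/46509 = -308*1/46509 = -308/46509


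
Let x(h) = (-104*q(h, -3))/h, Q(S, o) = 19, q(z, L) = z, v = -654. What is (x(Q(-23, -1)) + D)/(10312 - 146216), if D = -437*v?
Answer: -142847/67952 ≈ -2.1022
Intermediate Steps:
x(h) = -104 (x(h) = (-104*h)/h = -104)
D = 285798 (D = -437*(-654) = 285798)
(x(Q(-23, -1)) + D)/(10312 - 146216) = (-104 + 285798)/(10312 - 146216) = 285694/(-135904) = 285694*(-1/135904) = -142847/67952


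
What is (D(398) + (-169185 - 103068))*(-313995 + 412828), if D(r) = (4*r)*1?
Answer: -26750238613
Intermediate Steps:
D(r) = 4*r
(D(398) + (-169185 - 103068))*(-313995 + 412828) = (4*398 + (-169185 - 103068))*(-313995 + 412828) = (1592 - 272253)*98833 = -270661*98833 = -26750238613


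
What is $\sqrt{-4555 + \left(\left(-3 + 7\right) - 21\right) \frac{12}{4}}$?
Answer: $7 i \sqrt{94} \approx 67.868 i$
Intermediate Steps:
$\sqrt{-4555 + \left(\left(-3 + 7\right) - 21\right) \frac{12}{4}} = \sqrt{-4555 + \left(4 - 21\right) 12 \cdot \frac{1}{4}} = \sqrt{-4555 - 51} = \sqrt{-4606} = 7 i \sqrt{94}$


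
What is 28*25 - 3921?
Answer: -3221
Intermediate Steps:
28*25 - 3921 = 700 - 3921 = -3221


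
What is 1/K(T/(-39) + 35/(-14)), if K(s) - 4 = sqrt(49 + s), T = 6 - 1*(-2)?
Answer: -312/2363 + sqrt(281658)/2363 ≈ 0.092558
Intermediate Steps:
T = 8 (T = 6 + 2 = 8)
K(s) = 4 + sqrt(49 + s)
1/K(T/(-39) + 35/(-14)) = 1/(4 + sqrt(49 + (8/(-39) + 35/(-14)))) = 1/(4 + sqrt(49 + (8*(-1/39) + 35*(-1/14)))) = 1/(4 + sqrt(49 + (-8/39 - 5/2))) = 1/(4 + sqrt(49 - 211/78)) = 1/(4 + sqrt(3611/78)) = 1/(4 + sqrt(281658)/78)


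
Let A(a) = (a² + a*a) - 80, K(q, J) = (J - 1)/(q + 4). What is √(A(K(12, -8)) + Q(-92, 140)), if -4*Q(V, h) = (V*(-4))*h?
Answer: 9*I*√40958/16 ≈ 113.84*I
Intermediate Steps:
K(q, J) = (-1 + J)/(4 + q)
Q(V, h) = V*h (Q(V, h) = -V*(-4)*h/4 = -(-4*V)*h/4 = -(-1)*V*h = V*h)
A(a) = -80 + 2*a² (A(a) = (a² + a²) - 80 = 2*a² - 80 = -80 + 2*a²)
√(A(K(12, -8)) + Q(-92, 140)) = √((-80 + 2*((-1 - 8)/(4 + 12))²) - 92*140) = √((-80 + 2*(-9/16)²) - 12880) = √((-80 + 2*(81/256)) - 12880) = √((-80 + 81/128) - 12880) = √(-10159/128 - 12880) = √(-1658799/128) = 9*I*√40958/16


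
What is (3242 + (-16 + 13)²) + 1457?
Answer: 4708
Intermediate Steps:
(3242 + (-16 + 13)²) + 1457 = (3242 + (-3)²) + 1457 = (3242 + 9) + 1457 = 3251 + 1457 = 4708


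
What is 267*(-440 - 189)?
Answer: -167943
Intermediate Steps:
267*(-440 - 189) = 267*(-629) = -167943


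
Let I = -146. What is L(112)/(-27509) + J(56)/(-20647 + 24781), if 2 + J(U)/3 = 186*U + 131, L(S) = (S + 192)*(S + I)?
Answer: 304325413/37907402 ≈ 8.0281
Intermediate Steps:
L(S) = (-146 + S)*(192 + S) (L(S) = (S + 192)*(S - 146) = (192 + S)*(-146 + S) = (-146 + S)*(192 + S))
J(U) = 387 + 558*U (J(U) = -6 + 3*(186*U + 131) = -6 + 3*(131 + 186*U) = -6 + (393 + 558*U) = 387 + 558*U)
L(112)/(-27509) + J(56)/(-20647 + 24781) = (-28032 + 112² + 46*112)/(-27509) + (387 + 558*56)/(-20647 + 24781) = (-28032 + 12544 + 5152)*(-1/27509) + (387 + 31248)/4134 = -10336*(-1/27509) + 31635*(1/4134) = 10336/27509 + 10545/1378 = 304325413/37907402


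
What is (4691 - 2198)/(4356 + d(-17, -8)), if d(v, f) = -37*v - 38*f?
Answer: 831/1763 ≈ 0.47136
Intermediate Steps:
d(v, f) = -38*f - 37*v
(4691 - 2198)/(4356 + d(-17, -8)) = (4691 - 2198)/(4356 + (-38*(-8) - 37*(-17))) = 2493/(4356 + (304 + 629)) = 2493/(4356 + 933) = 2493/5289 = 2493*(1/5289) = 831/1763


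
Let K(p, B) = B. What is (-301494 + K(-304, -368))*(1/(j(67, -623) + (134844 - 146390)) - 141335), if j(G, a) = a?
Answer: 519174149056992/12169 ≈ 4.2664e+10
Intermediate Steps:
(-301494 + K(-304, -368))*(1/(j(67, -623) + (134844 - 146390)) - 141335) = (-301494 - 368)*(1/(-623 + (134844 - 146390)) - 141335) = -301862*(1/(-623 - 11546) - 141335) = -301862*(1/(-12169) - 141335) = -301862*(-1/12169 - 141335) = -301862*(-1719905616/12169) = 519174149056992/12169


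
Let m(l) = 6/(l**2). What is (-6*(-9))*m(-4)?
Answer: 81/4 ≈ 20.250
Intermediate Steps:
m(l) = 6/l**2
(-6*(-9))*m(-4) = (-6*(-9))*(6/(-4)**2) = 54*(6*(1/16)) = 54*(3/8) = 81/4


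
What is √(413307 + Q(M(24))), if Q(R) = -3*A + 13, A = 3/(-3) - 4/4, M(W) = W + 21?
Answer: √413326 ≈ 642.90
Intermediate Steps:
M(W) = 21 + W
A = -2 (A = 3*(-⅓) - 4*¼ = -1 - 1 = -2)
Q(R) = 19 (Q(R) = -3*(-2) + 13 = 6 + 13 = 19)
√(413307 + Q(M(24))) = √(413307 + 19) = √413326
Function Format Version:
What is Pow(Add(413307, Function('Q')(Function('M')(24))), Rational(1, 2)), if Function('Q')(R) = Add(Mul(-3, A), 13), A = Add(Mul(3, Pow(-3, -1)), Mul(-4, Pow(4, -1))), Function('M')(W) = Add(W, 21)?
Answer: Pow(413326, Rational(1, 2)) ≈ 642.90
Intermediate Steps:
Function('M')(W) = Add(21, W)
A = -2 (A = Add(Mul(3, Rational(-1, 3)), Mul(-4, Rational(1, 4))) = Add(-1, -1) = -2)
Function('Q')(R) = 19 (Function('Q')(R) = Add(Mul(-3, -2), 13) = Add(6, 13) = 19)
Pow(Add(413307, Function('Q')(Function('M')(24))), Rational(1, 2)) = Pow(Add(413307, 19), Rational(1, 2)) = Pow(413326, Rational(1, 2))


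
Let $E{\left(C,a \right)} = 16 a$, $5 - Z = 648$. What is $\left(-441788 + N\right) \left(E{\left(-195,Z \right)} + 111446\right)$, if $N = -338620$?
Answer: $-78944512464$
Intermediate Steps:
$Z = -643$ ($Z = 5 - 648 = -643$)
$\left(-441788 + N\right) \left(E{\left(-195,Z \right)} + 111446\right) = \left(-441788 - 338620\right) \left(16 \left(-643\right) + 111446\right) = - 780408 \left(-10288 + 111446\right) = \left(-780408\right) 101158 = -78944512464$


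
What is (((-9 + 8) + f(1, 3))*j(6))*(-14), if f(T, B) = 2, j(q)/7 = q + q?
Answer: -1176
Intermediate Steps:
j(q) = 14*q (j(q) = 7*(q + q) = 7*(2*q) = 14*q)
(((-9 + 8) + f(1, 3))*j(6))*(-14) = (((-9 + 8) + 2)*(14*6))*(-14) = ((-1 + 2)*84)*(-14) = (1*84)*(-14) = 84*(-14) = -1176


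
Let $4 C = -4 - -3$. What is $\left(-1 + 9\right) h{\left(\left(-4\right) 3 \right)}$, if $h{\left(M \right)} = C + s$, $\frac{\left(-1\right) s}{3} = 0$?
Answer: $-2$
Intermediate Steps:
$s = 0$ ($s = \left(-3\right) 0 = 0$)
$C = - \frac{1}{4}$ ($C = \frac{-4 - -3}{4} = \frac{-4 + 3}{4} = \frac{1}{4} \left(-1\right) = - \frac{1}{4} \approx -0.25$)
$h{\left(M \right)} = - \frac{1}{4}$ ($h{\left(M \right)} = - \frac{1}{4} + 0 = - \frac{1}{4}$)
$\left(-1 + 9\right) h{\left(\left(-4\right) 3 \right)} = \left(-1 + 9\right) \left(- \frac{1}{4}\right) = 8 \left(- \frac{1}{4}\right) = -2$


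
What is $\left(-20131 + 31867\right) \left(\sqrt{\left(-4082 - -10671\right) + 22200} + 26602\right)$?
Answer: $312201072 + 11736 \sqrt{28789} \approx 3.1419 \cdot 10^{8}$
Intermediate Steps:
$\left(-20131 + 31867\right) \left(\sqrt{\left(-4082 - -10671\right) + 22200} + 26602\right) = 11736 \left(\sqrt{\left(-4082 + 10671\right) + 22200} + 26602\right) = 11736 \left(\sqrt{6589 + 22200} + 26602\right) = 11736 \left(\sqrt{28789} + 26602\right) = 11736 \left(26602 + \sqrt{28789}\right) = 312201072 + 11736 \sqrt{28789}$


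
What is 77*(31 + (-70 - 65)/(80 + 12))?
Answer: 209209/92 ≈ 2274.0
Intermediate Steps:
77*(31 + (-70 - 65)/(80 + 12)) = 77*(31 - 135/92) = 77*(2717/92) = 209209/92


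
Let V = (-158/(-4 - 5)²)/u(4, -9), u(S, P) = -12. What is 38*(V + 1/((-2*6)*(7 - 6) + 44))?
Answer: 28633/3888 ≈ 7.3645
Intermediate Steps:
V = 79/486 (V = -158/(-4 - 5)²/(-12) = -158/((-9)²)*(-1/12) = -158/81*(-1/12) = 79/486 ≈ 0.16255)
38*(V + 1/((-2*6)*(7 - 6) + 44)) = 38*(79/486 + 1/((-2*6)*(7 - 6) + 44)) = 38*(79/486 + 1/(-12*1 + 44)) = 38*(79/486 + 1/(-12 + 44)) = 38*(79/486 + 1/32) = 38*(1507/7776) = 28633/3888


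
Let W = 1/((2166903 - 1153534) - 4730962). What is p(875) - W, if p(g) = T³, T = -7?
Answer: -1275134398/3717593 ≈ -343.00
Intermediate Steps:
p(g) = -343 (p(g) = (-7)³ = -343)
W = -1/3717593 (W = 1/(1013369 - 4730962) = 1/(-3717593) = -1/3717593 ≈ -2.6899e-7)
p(875) - W = -343 - 1*(-1/3717593) = -343 + 1/3717593 = -1275134398/3717593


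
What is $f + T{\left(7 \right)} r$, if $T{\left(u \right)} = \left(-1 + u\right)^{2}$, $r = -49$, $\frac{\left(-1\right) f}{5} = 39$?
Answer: $-1959$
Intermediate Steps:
$f = -195$ ($f = \left(-5\right) 39 = -195$)
$f + T{\left(7 \right)} r = -195 + \left(-1 + 7\right)^{2} \left(-49\right) = -195 + 6^{2} \left(-49\right) = -195 + 36 \left(-49\right) = -195 - 1764 = -1959$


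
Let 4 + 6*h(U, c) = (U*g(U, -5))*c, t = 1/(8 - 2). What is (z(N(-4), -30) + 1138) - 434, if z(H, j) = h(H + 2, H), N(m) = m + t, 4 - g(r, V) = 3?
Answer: 152173/216 ≈ 704.50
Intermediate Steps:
g(r, V) = 1 (g(r, V) = 4 - 1*3 = 4 - 3 = 1)
t = 1/6 ≈ 0.16667
h(U, c) = -2/3 + U*c/6 (h(U, c) = -2/3 + ((U*1)*c)/6 = -2/3 + (U*c)/6 = -2/3 + U*c/6)
N(m) = 1/6 + m (N(m) = m + 1/6 = 1/6 + m)
z(H, j) = -2/3 + H*(2 + H)/6 (z(H, j) = -2/3 + (H + 2)*H/6 = -2/3 + (2 + H)*H/6 = -2/3 + H*(2 + H)/6)
(z(N(-4), -30) + 1138) - 434 = ((-2/3 + (1/6 - 4)*(2 + (1/6 - 4))/6) + 1138) - 434 = ((-2/3 + (1/6)*(-23/6)*(2 - 23/6)) + 1138) - 434 = ((-2/3 + (1/6)*(-23/6)*(-11/6)) + 1138) - 434 = ((-2/3 + 253/216) + 1138) - 434 = (109/216 + 1138) - 434 = 245917/216 - 434 = 152173/216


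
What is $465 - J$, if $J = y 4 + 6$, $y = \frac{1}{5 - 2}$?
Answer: $\frac{1373}{3} \approx 457.67$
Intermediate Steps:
$y = \frac{1}{3} \approx 0.33333$
$J = \frac{22}{3}$ ($J = \frac{1}{3} \cdot 4 + 6 = \frac{4}{3} + 6 = \frac{22}{3} \approx 7.3333$)
$465 - J = 465 - \frac{22}{3} = \frac{1373}{3}$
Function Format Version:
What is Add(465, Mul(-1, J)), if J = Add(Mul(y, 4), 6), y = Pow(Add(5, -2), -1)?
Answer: Rational(1373, 3) ≈ 457.67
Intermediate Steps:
y = Rational(1, 3) (y = Pow(3, -1) = Rational(1, 3) ≈ 0.33333)
J = Rational(22, 3) (J = Add(Mul(Rational(1, 3), 4), 6) = Add(Rational(4, 3), 6) = Rational(22, 3) ≈ 7.3333)
Add(465, Mul(-1, J)) = Add(465, Mul(-1, Rational(22, 3))) = Add(465, Rational(-22, 3)) = Rational(1373, 3)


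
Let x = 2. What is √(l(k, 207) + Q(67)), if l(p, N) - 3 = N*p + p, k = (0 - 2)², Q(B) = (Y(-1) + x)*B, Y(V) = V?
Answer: √902 ≈ 30.033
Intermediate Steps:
Q(B) = B (Q(B) = (-1 + 2)*B = 1*B = B)
k = 4 (k = (-2)² = 4)
l(p, N) = 3 + p + N*p (l(p, N) = 3 + (N*p + p) = 3 + (p + N*p) = 3 + p + N*p)
√(l(k, 207) + Q(67)) = √((3 + 4 + 207*4) + 67) = √((3 + 4 + 828) + 67) = √(835 + 67) = √902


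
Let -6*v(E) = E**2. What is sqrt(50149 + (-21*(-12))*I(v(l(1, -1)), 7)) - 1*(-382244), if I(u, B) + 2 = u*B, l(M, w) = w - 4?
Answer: 382244 + sqrt(42295) ≈ 3.8245e+5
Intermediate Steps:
l(M, w) = -4 + w
v(E) = -E**2/6
I(u, B) = -2 + B*u (I(u, B) = -2 + u*B = -2 + B*u)
sqrt(50149 + (-21*(-12))*I(v(l(1, -1)), 7)) - 1*(-382244) = sqrt(50149 + (-21*(-12))*(-2 + 7*(-(-4 - 1)**2/6))) - 1*(-382244) = sqrt(50149 + 252*(-2 + 7*(-1/6*(-5)**2))) + 382244 = sqrt(50149 + 252*(-2 + 7*(-1/6*25))) + 382244 = sqrt(50149 + 252*(-2 + 7*(-25/6))) + 382244 = sqrt(50149 + 252*(-2 - 175/6)) + 382244 = sqrt(50149 + 252*(-187/6)) + 382244 = sqrt(50149 - 7854) + 382244 = sqrt(42295) + 382244 = 382244 + sqrt(42295)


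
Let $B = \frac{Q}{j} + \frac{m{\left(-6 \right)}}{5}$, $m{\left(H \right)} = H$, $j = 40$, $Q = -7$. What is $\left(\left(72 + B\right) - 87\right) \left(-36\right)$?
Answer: $\frac{1179}{2} \approx 589.5$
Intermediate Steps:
$B = - \frac{11}{8}$ ($B = - \frac{7}{40} - \frac{6}{5} = - \frac{11}{8} \approx -1.375$)
$\left(\left(72 + B\right) - 87\right) \left(-36\right) = \left(\left(72 - \frac{11}{8}\right) - 87\right) \left(-36\right) = \left(\frac{565}{8} - 87\right) \left(-36\right) = \left(- \frac{131}{8}\right) \left(-36\right) = \frac{1179}{2}$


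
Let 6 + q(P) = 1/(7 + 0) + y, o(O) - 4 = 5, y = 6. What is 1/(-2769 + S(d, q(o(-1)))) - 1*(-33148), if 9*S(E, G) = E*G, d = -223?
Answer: 5789961097/174670 ≈ 33148.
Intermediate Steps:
o(O) = 9 (o(O) = 4 + 5 = 9)
q(P) = ⅐ (q(P) = -6 + (1/(7 + 0) + 6) = -6 + (1/7 + 6) = -6 + (⅐ + 6) = -6 + 43/7 = ⅐)
S(E, G) = E*G/9 (S(E, G) = (E*G)/9 = E*G/9)
1/(-2769 + S(d, q(o(-1)))) - 1*(-33148) = 1/(-2769 + (⅑)*(-223)*(⅐)) - 1*(-33148) = 1/(-2769 - 223/63) + 33148 = 1/(-174670/63) + 33148 = -63/174670 + 33148 = 5789961097/174670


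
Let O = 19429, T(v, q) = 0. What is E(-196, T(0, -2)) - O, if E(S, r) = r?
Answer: -19429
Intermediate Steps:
E(-196, T(0, -2)) - O = 0 - 1*19429 = 0 - 19429 = -19429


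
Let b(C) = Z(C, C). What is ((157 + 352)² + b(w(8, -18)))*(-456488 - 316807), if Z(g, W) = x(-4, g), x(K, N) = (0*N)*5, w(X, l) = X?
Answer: -200346041895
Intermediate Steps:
x(K, N) = 0 (x(K, N) = 0*5 = 0)
Z(g, W) = 0
b(C) = 0
((157 + 352)² + b(w(8, -18)))*(-456488 - 316807) = ((157 + 352)² + 0)*(-456488 - 316807) = (509² + 0)*(-773295) = (259081 + 0)*(-773295) = 259081*(-773295) = -200346041895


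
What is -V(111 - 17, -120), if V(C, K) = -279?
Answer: 279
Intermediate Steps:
-V(111 - 17, -120) = -1*(-279) = 279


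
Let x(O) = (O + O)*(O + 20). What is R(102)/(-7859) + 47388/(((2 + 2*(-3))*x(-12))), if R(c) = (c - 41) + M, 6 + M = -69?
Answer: 31036087/502976 ≈ 61.705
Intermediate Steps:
M = -75 (M = -6 - 69 = -75)
x(O) = 2*O*(20 + O) (x(O) = (2*O)*(20 + O) = 2*O*(20 + O))
R(c) = -116 + c (R(c) = (c - 41) - 75 = (-41 + c) - 75 = -116 + c)
R(102)/(-7859) + 47388/(((2 + 2*(-3))*x(-12))) = (-116 + 102)/(-7859) + 47388/(((2 + 2*(-3))*(2*(-12)*(20 - 12)))) = -14*(-1/7859) + 47388/(((2 - 6)*(2*(-12)*8))) = 14/7859 + 47388/((-4*(-192))) = 14/7859 + 47388/768 = 14/7859 + 47388*(1/768) = 14/7859 + 3949/64 = 31036087/502976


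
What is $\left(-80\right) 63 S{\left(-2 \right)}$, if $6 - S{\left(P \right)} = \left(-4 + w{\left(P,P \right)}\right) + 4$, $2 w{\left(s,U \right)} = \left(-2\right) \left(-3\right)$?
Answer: $-15120$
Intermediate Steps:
$w{\left(s,U \right)} = 3$ ($w{\left(s,U \right)} = \frac{\left(-2\right) \left(-3\right)}{2} = \frac{1}{2} \cdot 6 = 3$)
$S{\left(P \right)} = 3$ ($S{\left(P \right)} = 6 - \left(\left(-4 + 3\right) + 4\right) = 6 - \left(-1 + 4\right) = 6 - 3 = 3$)
$\left(-80\right) 63 S{\left(-2 \right)} = \left(-80\right) 63 \cdot 3 = \left(-5040\right) 3 = -15120$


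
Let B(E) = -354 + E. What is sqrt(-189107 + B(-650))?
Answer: I*sqrt(190111) ≈ 436.02*I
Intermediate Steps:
sqrt(-189107 + B(-650)) = sqrt(-189107 + (-354 - 650)) = sqrt(-189107 - 1004) = sqrt(-190111) = I*sqrt(190111)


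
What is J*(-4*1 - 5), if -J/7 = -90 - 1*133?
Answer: -14049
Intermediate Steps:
J = 1561 (J = -7*(-90 - 1*133) = -7*(-90 - 133) = -7*(-223) = 1561)
J*(-4*1 - 5) = 1561*(-4*1 - 5) = 1561*(-4 - 5) = 1561*(-9) = -14049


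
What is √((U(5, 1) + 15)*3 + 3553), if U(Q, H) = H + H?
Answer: 2*√901 ≈ 60.033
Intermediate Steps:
U(Q, H) = 2*H
√((U(5, 1) + 15)*3 + 3553) = √((2*1 + 15)*3 + 3553) = √((2 + 15)*3 + 3553) = √(17*3 + 3553) = √(51 + 3553) = √3604 = 2*√901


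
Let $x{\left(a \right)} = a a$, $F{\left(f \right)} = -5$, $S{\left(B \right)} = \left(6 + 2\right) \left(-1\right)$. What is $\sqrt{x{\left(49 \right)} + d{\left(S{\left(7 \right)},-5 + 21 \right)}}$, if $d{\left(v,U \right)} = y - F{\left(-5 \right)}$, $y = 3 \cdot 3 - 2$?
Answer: $\sqrt{2413} \approx 49.122$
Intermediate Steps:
$S{\left(B \right)} = -8$ ($S{\left(B \right)} = 8 \left(-1\right) = -8$)
$y = 7$ ($y = 9 - 2 = 7$)
$x{\left(a \right)} = a^{2}$
$d{\left(v,U \right)} = 12$ ($d{\left(v,U \right)} = 7 - -5 = 7 + 5 = 12$)
$\sqrt{x{\left(49 \right)} + d{\left(S{\left(7 \right)},-5 + 21 \right)}} = \sqrt{49^{2} + 12} = \sqrt{2401 + 12} = \sqrt{2413}$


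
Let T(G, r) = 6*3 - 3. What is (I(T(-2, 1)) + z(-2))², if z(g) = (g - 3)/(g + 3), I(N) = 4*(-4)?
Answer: 441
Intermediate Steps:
T(G, r) = 15 (T(G, r) = 18 - 3 = 15)
I(N) = -16
z(g) = (-3 + g)/(3 + g)
(I(T(-2, 1)) + z(-2))² = (-16 + (-3 - 2)/(3 - 2))² = (-16 - 5/1)² = (-16 + 1*(-5))² = (-16 - 5)² = (-21)² = 441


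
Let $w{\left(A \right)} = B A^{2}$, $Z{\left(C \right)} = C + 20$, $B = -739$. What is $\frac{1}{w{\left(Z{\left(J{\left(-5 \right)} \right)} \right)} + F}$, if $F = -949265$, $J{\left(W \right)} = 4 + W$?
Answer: $- \frac{1}{1216044} \approx -8.2234 \cdot 10^{-7}$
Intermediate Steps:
$Z{\left(C \right)} = 20 + C$
$w{\left(A \right)} = - 739 A^{2}$
$\frac{1}{w{\left(Z{\left(J{\left(-5 \right)} \right)} \right)} + F} = \frac{1}{- 739 \left(20 + \left(4 - 5\right)\right)^{2} - 949265} = \frac{1}{- 739 \left(20 - 1\right)^{2} - 949265} = \frac{1}{- 739 \cdot 19^{2} - 949265} = \frac{1}{\left(-739\right) 361 - 949265} = \frac{1}{-266779 - 949265} = \frac{1}{-1216044} = - \frac{1}{1216044}$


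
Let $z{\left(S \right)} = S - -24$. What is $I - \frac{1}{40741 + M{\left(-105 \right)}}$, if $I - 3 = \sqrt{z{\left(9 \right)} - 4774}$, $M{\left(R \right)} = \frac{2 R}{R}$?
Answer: $\frac{122228}{40743} + i \sqrt{4741} \approx 3.0 + 68.855 i$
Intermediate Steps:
$M{\left(R \right)} = 2$
$z{\left(S \right)} = 24 + S$ ($z{\left(S \right)} = S + 24 = 24 + S$)
$I = 3 + i \sqrt{4741}$ ($I = 3 + \sqrt{\left(24 + 9\right) - 4774} = 3 + \sqrt{33 - 4774} = 3 + \sqrt{-4741} = 3 + i \sqrt{4741} \approx 3.0 + 68.855 i$)
$I - \frac{1}{40741 + M{\left(-105 \right)}} = \left(3 + i \sqrt{4741}\right) - \frac{1}{40741 + 2} = \left(3 + i \sqrt{4741}\right) - \frac{1}{40743} = \frac{122228}{40743} + i \sqrt{4741}$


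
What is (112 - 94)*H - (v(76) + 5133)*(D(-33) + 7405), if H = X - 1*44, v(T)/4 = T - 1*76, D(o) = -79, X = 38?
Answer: -37604466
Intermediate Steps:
v(T) = -304 + 4*T (v(T) = 4*(T - 1*76) = 4*(T - 76) = 4*(-76 + T) = -304 + 4*T)
H = -6 (H = 38 - 1*44 = 38 - 44 = -6)
(112 - 94)*H - (v(76) + 5133)*(D(-33) + 7405) = (112 - 94)*(-6) - ((-304 + 4*76) + 5133)*(-79 + 7405) = 18*(-6) - ((-304 + 304) + 5133)*7326 = -108 - (0 + 5133)*7326 = -108 - 5133*7326 = -108 - 1*37604358 = -108 - 37604358 = -37604466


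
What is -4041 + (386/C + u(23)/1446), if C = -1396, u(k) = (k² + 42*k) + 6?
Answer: -1019461252/252327 ≈ -4040.2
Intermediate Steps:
u(k) = 6 + k² + 42*k
-4041 + (386/C + u(23)/1446) = -4041 + (386/(-1396) + (6 + 23² + 42*23)/1446) = -4041 + (386*(-1/1396) + (6 + 529 + 966)*(1/1446)) = -4041 + (-193/698 + 1501*(1/1446)) = -4041 + (-193/698 + 1501/1446) = -4041 + 192155/252327 = -1019461252/252327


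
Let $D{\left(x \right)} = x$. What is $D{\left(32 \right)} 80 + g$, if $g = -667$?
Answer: $1893$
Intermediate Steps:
$D{\left(32 \right)} 80 + g = 32 \cdot 80 - 667 = 2560 - 667 = 1893$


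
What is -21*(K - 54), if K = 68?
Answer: -294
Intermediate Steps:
-21*(K - 54) = -21*(68 - 54) = -21*14 = -294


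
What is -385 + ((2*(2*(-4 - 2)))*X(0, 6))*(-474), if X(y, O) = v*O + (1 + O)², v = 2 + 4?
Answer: 966575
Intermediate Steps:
v = 6
X(y, O) = (1 + O)² + 6*O (X(y, O) = 6*O + (1 + O)² = (1 + O)² + 6*O)
-385 + ((2*(2*(-4 - 2)))*X(0, 6))*(-474) = -385 + ((2*(2*(-4 - 2)))*((1 + 6)² + 6*6))*(-474) = -385 + ((2*(2*(-6)))*(7² + 36))*(-474) = -385 + ((2*(-12))*(49 + 36))*(-474) = -385 - 24*85*(-474) = -385 - 2040*(-474) = -385 + 966960 = 966575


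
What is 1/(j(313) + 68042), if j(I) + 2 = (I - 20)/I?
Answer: 313/21296813 ≈ 1.4697e-5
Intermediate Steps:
j(I) = -2 + (-20 + I)/I (j(I) = -2 + (I - 20)/I = -2 + (-20 + I)/I)
1/(j(313) + 68042) = 1/((-20 - 1*313)/313 + 68042) = 1/((-20 - 313)/313 + 68042) = 1/((1/313)*(-333) + 68042) = 1/(-333/313 + 68042) = 1/(21296813/313) = 313/21296813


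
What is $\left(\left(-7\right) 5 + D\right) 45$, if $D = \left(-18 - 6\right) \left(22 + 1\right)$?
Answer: $-26415$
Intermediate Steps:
$D = -552$ ($D = \left(-24\right) 23 = -552$)
$\left(\left(-7\right) 5 + D\right) 45 = \left(\left(-7\right) 5 - 552\right) 45 = \left(-35 - 552\right) 45 = \left(-587\right) 45 = -26415$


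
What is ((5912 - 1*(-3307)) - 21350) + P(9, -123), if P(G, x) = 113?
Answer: -12018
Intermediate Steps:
((5912 - 1*(-3307)) - 21350) + P(9, -123) = ((5912 - 1*(-3307)) - 21350) + 113 = ((5912 + 3307) - 21350) + 113 = (9219 - 21350) + 113 = -12131 + 113 = -12018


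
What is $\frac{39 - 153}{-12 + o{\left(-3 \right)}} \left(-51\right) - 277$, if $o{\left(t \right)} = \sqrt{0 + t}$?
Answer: $- \frac{36829}{49} - \frac{1938 i \sqrt{3}}{49} \approx -751.61 - 68.504 i$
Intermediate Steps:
$o{\left(t \right)} = \sqrt{t}$
$\frac{39 - 153}{-12 + o{\left(-3 \right)}} \left(-51\right) - 277 = \frac{39 - 153}{-12 + \sqrt{-3}} \left(-51\right) - 277 = - \frac{114}{-12 + i \sqrt{3}} \left(-51\right) - 277 = \frac{5814}{-12 + i \sqrt{3}} - 277 = -277 + \frac{5814}{-12 + i \sqrt{3}}$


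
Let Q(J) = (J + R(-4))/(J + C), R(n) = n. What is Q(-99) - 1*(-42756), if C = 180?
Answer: 3463133/81 ≈ 42755.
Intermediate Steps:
Q(J) = (-4 + J)/(180 + J) (Q(J) = (J - 4)/(J + 180) = (-4 + J)/(180 + J))
Q(-99) - 1*(-42756) = (-4 - 99)/(180 - 99) - 1*(-42756) = -103/81 + 42756 = 3463133/81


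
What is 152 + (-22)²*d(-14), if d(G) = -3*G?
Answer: 20480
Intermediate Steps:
152 + (-22)²*d(-14) = 152 + (-22)²*(-3*(-14)) = 152 + 484*42 = 152 + 20328 = 20480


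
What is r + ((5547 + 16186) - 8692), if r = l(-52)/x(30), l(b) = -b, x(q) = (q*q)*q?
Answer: 88026763/6750 ≈ 13041.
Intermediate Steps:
x(q) = q³ (x(q) = q²*q = q³)
r = 13/6750 (r = (-1*(-52))/(30³) = 52/27000 = 52*(1/27000) = 13/6750 ≈ 0.0019259)
r + ((5547 + 16186) - 8692) = 13/6750 + ((5547 + 16186) - 8692) = 13/6750 + (21733 - 8692) = 13/6750 + 13041 = 88026763/6750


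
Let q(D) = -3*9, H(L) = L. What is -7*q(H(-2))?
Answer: 189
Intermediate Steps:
q(D) = -27
-7*q(H(-2)) = -7*(-27) = 189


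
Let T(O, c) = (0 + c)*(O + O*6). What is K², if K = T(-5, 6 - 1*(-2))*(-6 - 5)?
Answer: 9486400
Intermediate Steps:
T(O, c) = 7*O*c (T(O, c) = c*(O + 6*O) = c*(7*O) = 7*O*c)
K = 3080 (K = (7*(-5)*(6 - 1*(-2)))*(-6 - 5) = (7*(-5)*(6 + 2))*(-11) = (7*(-5)*8)*(-11) = -280*(-11) = 3080)
K² = 3080² = 9486400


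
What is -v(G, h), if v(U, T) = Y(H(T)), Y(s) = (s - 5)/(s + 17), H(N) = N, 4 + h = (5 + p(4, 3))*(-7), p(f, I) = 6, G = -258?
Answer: -43/32 ≈ -1.3438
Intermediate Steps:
h = -81 (h = -4 + (5 + 6)*(-7) = -4 + 11*(-7) = -4 - 77 = -81)
Y(s) = (-5 + s)/(17 + s)
v(U, T) = (-5 + T)/(17 + T)
-v(G, h) = -(-5 - 81)/(17 - 81) = -(-86)/(-64) = -(-1)*(-86)/64 = -1*43/32 = -43/32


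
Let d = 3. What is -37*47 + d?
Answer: -1736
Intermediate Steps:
-37*47 + d = -37*47 + 3 = -1739 + 3 = -1736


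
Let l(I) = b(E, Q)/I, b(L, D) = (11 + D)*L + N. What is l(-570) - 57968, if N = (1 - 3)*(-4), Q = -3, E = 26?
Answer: -5506996/95 ≈ -57968.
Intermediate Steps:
N = 8 (N = -2*(-4) = 8)
b(L, D) = 8 + L*(11 + D) (b(L, D) = (11 + D)*L + 8 = L*(11 + D) + 8 = 8 + L*(11 + D))
l(I) = 216/I (l(I) = (8 + 11*26 - 3*26)/I = (8 + 286 - 78)/I = 216/I)
l(-570) - 57968 = 216/(-570) - 57968 = 216*(-1/570) - 57968 = -36/95 - 57968 = -5506996/95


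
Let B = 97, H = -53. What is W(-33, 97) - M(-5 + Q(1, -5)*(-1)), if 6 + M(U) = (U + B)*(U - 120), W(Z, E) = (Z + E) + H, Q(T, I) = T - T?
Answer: 11517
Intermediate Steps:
Q(T, I) = 0
W(Z, E) = -53 + E + Z (W(Z, E) = (Z + E) - 53 = (E + Z) - 53 = -53 + E + Z)
M(U) = -6 + (-120 + U)*(97 + U) (M(U) = -6 + (U + 97)*(U - 120) = -6 + (97 + U)*(-120 + U) = -6 + (-120 + U)*(97 + U))
W(-33, 97) - M(-5 + Q(1, -5)*(-1)) = (-53 + 97 - 33) - (-11646 + (-5 + 0*(-1))² - 23*(-5 + 0*(-1))) = 11 - (-11646 + (-5 + 0)² - 23*(-5 + 0)) = 11 - (-11646 + (-5)² - 23*(-5)) = 11 - (-11646 + 25 + 115) = 11 - 1*(-11506) = 11 + 11506 = 11517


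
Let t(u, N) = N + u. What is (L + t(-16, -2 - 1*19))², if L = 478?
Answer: 194481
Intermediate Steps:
(L + t(-16, -2 - 1*19))² = (478 + ((-2 - 1*19) - 16))² = (478 + ((-2 - 19) - 16))² = (478 + (-21 - 16))² = (478 - 37)² = 441² = 194481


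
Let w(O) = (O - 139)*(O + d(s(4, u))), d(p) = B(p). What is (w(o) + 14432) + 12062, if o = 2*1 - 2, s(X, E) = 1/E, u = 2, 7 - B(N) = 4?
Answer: 26077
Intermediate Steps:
B(N) = 3 (B(N) = 7 - 1*4 = 7 - 4 = 3)
d(p) = 3
o = 0 (o = 2 - 2 = 0)
w(O) = (-139 + O)*(3 + O) (w(O) = (O - 139)*(O + 3) = (-139 + O)*(3 + O))
(w(o) + 14432) + 12062 = ((-417 + 0² - 136*0) + 14432) + 12062 = ((-417 + 0 + 0) + 14432) + 12062 = (-417 + 14432) + 12062 = 14015 + 12062 = 26077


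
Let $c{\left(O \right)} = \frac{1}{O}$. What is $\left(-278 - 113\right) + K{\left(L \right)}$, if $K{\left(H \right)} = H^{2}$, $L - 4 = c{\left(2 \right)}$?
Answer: $- \frac{1483}{4} \approx -370.75$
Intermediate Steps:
$L = \frac{9}{2}$ ($L = 4 + \frac{1}{2} = \frac{9}{2} \approx 4.5$)
$\left(-278 - 113\right) + K{\left(L \right)} = \left(-278 - 113\right) + \left(\frac{9}{2}\right)^{2} = -391 + \frac{81}{4} = - \frac{1483}{4}$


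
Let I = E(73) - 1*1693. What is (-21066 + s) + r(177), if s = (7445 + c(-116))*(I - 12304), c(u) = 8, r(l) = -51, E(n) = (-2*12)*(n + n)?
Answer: -130456070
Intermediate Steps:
E(n) = -48*n
I = -5197 (I = -48*73 - 1*1693 = -3504 - 1693 = -5197)
s = -130434953 (s = (7445 + 8)*(-5197 - 12304) = 7453*(-17501) = -130434953)
(-21066 + s) + r(177) = (-21066 - 130434953) - 51 = -130456019 - 51 = -130456070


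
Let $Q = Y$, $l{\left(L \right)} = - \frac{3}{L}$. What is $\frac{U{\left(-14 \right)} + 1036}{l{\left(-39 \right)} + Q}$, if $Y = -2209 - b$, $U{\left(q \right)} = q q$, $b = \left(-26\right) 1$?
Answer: $- \frac{1144}{2027} \approx -0.56438$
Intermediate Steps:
$b = -26$
$U{\left(q \right)} = q^{2}$
$Y = -2183$ ($Y = -2209 - -26 = -2209 + 26 = -2183$)
$Q = -2183$
$\frac{U{\left(-14 \right)} + 1036}{l{\left(-39 \right)} + Q} = \frac{\left(-14\right)^{2} + 1036}{- \frac{3}{-39} - 2183} = \frac{196 + 1036}{\left(-3\right) \left(- \frac{1}{39}\right) - 2183} = \frac{1232}{\frac{1}{13} - 2183} = \frac{1232}{- \frac{28378}{13}} = 1232 \left(- \frac{13}{28378}\right) = - \frac{1144}{2027}$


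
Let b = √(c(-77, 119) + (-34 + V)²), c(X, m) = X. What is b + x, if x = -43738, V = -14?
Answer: -43738 + √2227 ≈ -43691.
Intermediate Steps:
b = √2227 (b = √(-77 + (-34 - 14)²) = √(-77 + (-48)²) = √(-77 + 2304) = √2227 ≈ 47.191)
b + x = √2227 - 43738 = -43738 + √2227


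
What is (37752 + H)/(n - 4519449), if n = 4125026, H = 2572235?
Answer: -19051/2879 ≈ -6.6172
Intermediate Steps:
(37752 + H)/(n - 4519449) = (37752 + 2572235)/(4125026 - 4519449) = 2609987/(-394423) = 2609987*(-1/394423) = -19051/2879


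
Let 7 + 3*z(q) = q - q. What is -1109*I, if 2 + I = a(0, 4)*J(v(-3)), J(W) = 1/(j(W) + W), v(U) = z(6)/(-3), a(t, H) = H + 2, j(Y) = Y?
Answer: -14417/7 ≈ -2059.6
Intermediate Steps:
a(t, H) = 2 + H
z(q) = -7/3 (z(q) = -7/3 + (q - q)/3 = -7/3 + (⅓)*0 = -7/3 + 0 = -7/3)
v(U) = 7/9 (v(U) = -7/3/(-3) = -7/3*(-⅓) = 7/9)
J(W) = 1/(2*W) (J(W) = 1/(W + W) = 1/(2*W))
I = 13/7 (I = -2 + (2 + 4)*(1/(2*(7/9))) = -2 + 6*((½)*(9/7)) = -2 + 6*(9/14) = -2 + 27/7 = 13/7 ≈ 1.8571)
-1109*I = -1109*13/7 = -14417/7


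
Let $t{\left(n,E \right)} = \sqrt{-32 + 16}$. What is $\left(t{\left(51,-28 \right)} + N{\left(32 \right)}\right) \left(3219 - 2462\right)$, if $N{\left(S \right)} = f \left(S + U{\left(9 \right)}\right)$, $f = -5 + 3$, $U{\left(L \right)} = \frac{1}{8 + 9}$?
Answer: $- \frac{825130}{17} + 3028 i \approx -48537.0 + 3028.0 i$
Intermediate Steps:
$t{\left(n,E \right)} = 4 i$ ($t{\left(n,E \right)} = \sqrt{-16} = 4 i$)
$U{\left(L \right)} = \frac{1}{17}$
$f = -2$
$N{\left(S \right)} = - \frac{2}{17} - 2 S$ ($N{\left(S \right)} = - 2 \left(S + \frac{1}{17}\right) = - 2 \left(\frac{1}{17} + S\right) = - \frac{2}{17} - 2 S$)
$\left(t{\left(51,-28 \right)} + N{\left(32 \right)}\right) \left(3219 - 2462\right) = \left(4 i - \frac{1090}{17}\right) \left(3219 - 2462\right) = \left(4 i - \frac{1090}{17}\right) 757 = \left(- \frac{1090}{17} + 4 i\right) 757 = - \frac{825130}{17} + 3028 i$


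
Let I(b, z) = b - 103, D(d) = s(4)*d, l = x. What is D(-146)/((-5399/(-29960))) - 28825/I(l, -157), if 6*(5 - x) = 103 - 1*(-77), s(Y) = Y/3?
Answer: -1772691395/2073216 ≈ -855.04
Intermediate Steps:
s(Y) = Y/3 (s(Y) = Y*(1/3) = Y/3)
x = -25 (x = 5 - (103 - 1*(-77))/6 = 5 - (103 + 77)/6 = 5 - 1/6*180 = 5 - 30 = -25)
l = -25
D(d) = 4*d/3 (D(d) = ((1/3)*4)*d = 4*d/3)
I(b, z) = -103 + b
D(-146)/((-5399/(-29960))) - 28825/I(l, -157) = ((4/3)*(-146))/((-5399/(-29960))) - 28825/(-103 - 25) = -584/(3*((-5399*(-1/29960)))) - 28825/(-128) = -584/(3*5399/29960) - 28825*(-1/128) = -584/3*29960/5399 + 28825/128 = -17496640/16197 + 28825/128 = -1772691395/2073216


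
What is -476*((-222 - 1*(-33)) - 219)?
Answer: 194208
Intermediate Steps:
-476*((-222 - 1*(-33)) - 219) = -476*((-222 + 33) - 219) = -476*(-189 - 219) = -476*(-408) = 194208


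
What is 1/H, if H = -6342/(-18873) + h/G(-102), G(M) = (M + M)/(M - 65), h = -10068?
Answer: -106947/881414945 ≈ -0.00012134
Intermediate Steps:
G(M) = 2*M/(-65 + M) (G(M) = (2*M)/(-65 + M) = 2*M/(-65 + M))
H = -881414945/106947 (H = -6342/(-18873) - 10068/(2*(-102)/(-65 - 102)) = -6342*(-1/18873) - 10068/(2*(-102)/(-167)) = 2114/6291 - 10068/(2*(-102)*(-1/167)) = 2114/6291 - 10068/204/167 = 2114/6291 - 10068*167/204 = 2114/6291 - 140113/17 = -881414945/106947 ≈ -8241.6)
1/H = 1/(-881414945/106947) = -106947/881414945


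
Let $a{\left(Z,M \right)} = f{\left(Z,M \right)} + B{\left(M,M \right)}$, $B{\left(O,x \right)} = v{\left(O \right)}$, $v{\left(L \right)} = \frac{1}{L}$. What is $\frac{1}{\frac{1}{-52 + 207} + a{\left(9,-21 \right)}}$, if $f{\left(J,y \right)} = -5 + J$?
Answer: $\frac{3255}{12886} \approx 0.2526$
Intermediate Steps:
$B{\left(O,x \right)} = \frac{1}{O}$
$a{\left(Z,M \right)} = -5 + Z + \frac{1}{M}$ ($a{\left(Z,M \right)} = \left(-5 + Z\right) + \frac{1}{M} = -5 + Z + \frac{1}{M}$)
$\frac{1}{\frac{1}{-52 + 207} + a{\left(9,-21 \right)}} = \frac{1}{\frac{1}{-52 + 207} + \left(-5 + 9 + \frac{1}{-21}\right)} = \frac{1}{\frac{1}{155} - - \frac{83}{21}} = \frac{1}{\frac{1}{155} + \frac{83}{21}} = \frac{1}{\frac{12886}{3255}} = \frac{3255}{12886}$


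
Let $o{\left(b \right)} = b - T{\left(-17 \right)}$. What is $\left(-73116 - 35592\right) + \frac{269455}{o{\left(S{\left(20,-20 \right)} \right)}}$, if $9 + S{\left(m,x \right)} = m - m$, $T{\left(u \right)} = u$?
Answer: $- \frac{600209}{8} \approx -75026.0$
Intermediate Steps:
$S{\left(m,x \right)} = -9$ ($S{\left(m,x \right)} = -9 + \left(m - m\right) = -9 + 0 = -9$)
$o{\left(b \right)} = 17 + b$ ($o{\left(b \right)} = b - -17 = b + 17 = 17 + b$)
$\left(-73116 - 35592\right) + \frac{269455}{o{\left(S{\left(20,-20 \right)} \right)}} = \left(-73116 - 35592\right) + \frac{269455}{17 - 9} = -108708 + \frac{269455}{8} = - \frac{600209}{8}$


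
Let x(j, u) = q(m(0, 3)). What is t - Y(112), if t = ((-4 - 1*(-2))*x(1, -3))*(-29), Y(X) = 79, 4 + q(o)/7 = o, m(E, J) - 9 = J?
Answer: 3169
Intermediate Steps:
m(E, J) = 9 + J
q(o) = -28 + 7*o
x(j, u) = 56 (x(j, u) = -28 + 7*(9 + 3) = -28 + 7*12 = -28 + 84 = 56)
t = 3248 (t = ((-4 - 1*(-2))*56)*(-29) = ((-4 + 2)*56)*(-29) = -2*56*(-29) = -112*(-29) = 3248)
t - Y(112) = 3248 - 1*79 = 3248 - 79 = 3169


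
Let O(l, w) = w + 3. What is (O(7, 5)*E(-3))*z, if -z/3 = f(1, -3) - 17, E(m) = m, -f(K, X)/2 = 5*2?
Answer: -2664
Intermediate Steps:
f(K, X) = -20 (f(K, X) = -10*2 = -2*10 = -20)
z = 111 (z = -3*(-20 - 17) = -3*(-37) = 111)
O(l, w) = 3 + w
(O(7, 5)*E(-3))*z = ((3 + 5)*(-3))*111 = (8*(-3))*111 = -24*111 = -2664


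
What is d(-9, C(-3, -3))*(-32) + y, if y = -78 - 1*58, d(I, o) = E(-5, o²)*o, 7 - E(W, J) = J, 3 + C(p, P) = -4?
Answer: -9544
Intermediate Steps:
C(p, P) = -7 (C(p, P) = -3 - 4 = -7)
E(W, J) = 7 - J
d(I, o) = o*(7 - o²) (d(I, o) = (7 - o²)*o = o*(7 - o²))
y = -136 (y = -78 - 58 = -136)
d(-9, C(-3, -3))*(-32) + y = -7*(7 - 1*(-7)²)*(-32) - 136 = -7*(7 - 1*49)*(-32) - 136 = -7*(7 - 49)*(-32) - 136 = -7*(-42)*(-32) - 136 = 294*(-32) - 136 = -9408 - 136 = -9544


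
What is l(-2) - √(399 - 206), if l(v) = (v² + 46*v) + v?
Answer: -90 - √193 ≈ -103.89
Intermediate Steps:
l(v) = v² + 47*v
l(-2) - √(399 - 206) = -2*(47 - 2) - √(399 - 206) = -2*45 - √193 = -90 - √193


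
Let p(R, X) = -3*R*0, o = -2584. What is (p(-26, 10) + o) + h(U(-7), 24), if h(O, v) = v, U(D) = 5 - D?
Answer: -2560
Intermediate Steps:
p(R, X) = 0
(p(-26, 10) + o) + h(U(-7), 24) = (0 - 2584) + 24 = -2584 + 24 = -2560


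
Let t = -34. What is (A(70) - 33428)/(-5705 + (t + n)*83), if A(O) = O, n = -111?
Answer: 16679/8870 ≈ 1.8804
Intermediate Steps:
(A(70) - 33428)/(-5705 + (t + n)*83) = (70 - 33428)/(-5705 + (-34 - 111)*83) = -33358/(-5705 - 145*83) = -33358/(-5705 - 12035) = -33358/(-17740) = -33358*(-1/17740) = 16679/8870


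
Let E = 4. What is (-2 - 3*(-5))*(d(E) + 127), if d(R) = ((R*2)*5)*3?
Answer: 3211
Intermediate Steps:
d(R) = 30*R (d(R) = ((2*R)*5)*3 = (10*R)*3 = 30*R)
(-2 - 3*(-5))*(d(E) + 127) = (-2 - 3*(-5))*(30*4 + 127) = (-2 + 15)*(120 + 127) = 13*247 = 3211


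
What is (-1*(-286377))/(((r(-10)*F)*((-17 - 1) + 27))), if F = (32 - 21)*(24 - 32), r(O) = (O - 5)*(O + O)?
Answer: -95459/79200 ≈ -1.2053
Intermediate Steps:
r(O) = 2*O*(-5 + O) (r(O) = (-5 + O)*(2*O) = 2*O*(-5 + O))
F = -88 (F = 11*(-8) = -88)
(-1*(-286377))/(((r(-10)*F)*((-17 - 1) + 27))) = (-1*(-286377))/((((2*(-10)*(-5 - 10))*(-88))*((-17 - 1) + 27))) = 286377/((((2*(-10)*(-15))*(-88))*(-18 + 27))) = 286377/(((300*(-88))*9)) = 286377/((-26400*9)) = 286377/(-237600) = 286377*(-1/237600) = -95459/79200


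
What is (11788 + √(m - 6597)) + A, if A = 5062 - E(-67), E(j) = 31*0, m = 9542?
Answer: 16850 + √2945 ≈ 16904.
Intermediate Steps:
E(j) = 0
A = 5062 (A = 5062 - 1*0 = 5062 + 0 = 5062)
(11788 + √(m - 6597)) + A = (11788 + √(9542 - 6597)) + 5062 = (11788 + √2945) + 5062 = 16850 + √2945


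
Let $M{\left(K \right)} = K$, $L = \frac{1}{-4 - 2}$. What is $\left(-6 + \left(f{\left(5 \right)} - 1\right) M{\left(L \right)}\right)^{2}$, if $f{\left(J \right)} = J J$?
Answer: $100$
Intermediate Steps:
$f{\left(J \right)} = J^{2}$
$L = - \frac{1}{6}$ ($L = \frac{1}{-6} = - \frac{1}{6} \approx -0.16667$)
$\left(-6 + \left(f{\left(5 \right)} - 1\right) M{\left(L \right)}\right)^{2} = \left(-6 + \left(5^{2} - 1\right) \left(- \frac{1}{6}\right)\right)^{2} = \left(-6 + \left(25 - 1\right) \left(- \frac{1}{6}\right)\right)^{2} = \left(-6 + 24 \left(- \frac{1}{6}\right)\right)^{2} = \left(-6 - 4\right)^{2} = \left(-10\right)^{2} = 100$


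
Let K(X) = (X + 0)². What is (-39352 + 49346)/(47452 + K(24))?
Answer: 4997/24014 ≈ 0.20809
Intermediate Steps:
K(X) = X²
(-39352 + 49346)/(47452 + K(24)) = (-39352 + 49346)/(47452 + 24²) = 9994/(47452 + 576) = 9994/48028 = 9994*(1/48028) = 4997/24014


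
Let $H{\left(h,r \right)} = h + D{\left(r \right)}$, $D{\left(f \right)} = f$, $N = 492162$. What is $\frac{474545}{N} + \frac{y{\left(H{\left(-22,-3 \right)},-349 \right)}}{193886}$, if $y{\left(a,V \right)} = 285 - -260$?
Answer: $\frac{2097178640}{2168711853} \approx 0.96702$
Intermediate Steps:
$H{\left(h,r \right)} = h + r$
$y{\left(a,V \right)} = 545$ ($y{\left(a,V \right)} = 285 + 260 = 545$)
$\frac{474545}{N} + \frac{y{\left(H{\left(-22,-3 \right)},-349 \right)}}{193886} = \frac{474545}{492162} + \frac{545}{193886} = \frac{2097178640}{2168711853}$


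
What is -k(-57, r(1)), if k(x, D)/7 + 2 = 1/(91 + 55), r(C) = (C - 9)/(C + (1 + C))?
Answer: 2037/146 ≈ 13.952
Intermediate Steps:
r(C) = (-9 + C)/(1 + 2*C)
k(x, D) = -2037/146 (k(x, D) = -14 + 7/(91 + 55) = -14 + 7/146 = -2037/146)
-k(-57, r(1)) = -1*(-2037/146) = 2037/146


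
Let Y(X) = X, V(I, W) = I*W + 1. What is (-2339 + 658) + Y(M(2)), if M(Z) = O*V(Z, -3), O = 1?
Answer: -1686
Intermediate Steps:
V(I, W) = 1 + I*W
M(Z) = 1 - 3*Z (M(Z) = 1*(1 + Z*(-3)) = 1*(1 - 3*Z) = 1 - 3*Z)
(-2339 + 658) + Y(M(2)) = (-2339 + 658) + (1 - 3*2) = -1681 + (1 - 6) = -1681 - 5 = -1686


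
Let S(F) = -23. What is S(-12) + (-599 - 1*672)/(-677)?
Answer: -14300/677 ≈ -21.123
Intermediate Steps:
S(-12) + (-599 - 1*672)/(-677) = -23 + (-599 - 1*672)/(-677) = -23 + (-599 - 672)*(-1/677) = -23 - 1271*(-1/677) = -23 + 1271/677 = -14300/677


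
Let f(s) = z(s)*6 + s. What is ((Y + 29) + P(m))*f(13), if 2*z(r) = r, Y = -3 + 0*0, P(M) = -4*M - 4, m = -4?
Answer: 1976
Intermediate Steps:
P(M) = -4 - 4*M
Y = -3 (Y = -3 + 0 = -3)
z(r) = r/2
f(s) = 4*s (f(s) = (s/2)*6 + s = 3*s + s = 4*s)
((Y + 29) + P(m))*f(13) = ((-3 + 29) + (-4 - 4*(-4)))*(4*13) = (26 + (-4 + 16))*52 = (26 + 12)*52 = 38*52 = 1976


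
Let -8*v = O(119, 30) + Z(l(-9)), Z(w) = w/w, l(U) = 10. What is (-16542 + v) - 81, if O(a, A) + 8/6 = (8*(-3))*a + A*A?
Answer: -393083/24 ≈ -16378.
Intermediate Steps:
O(a, A) = -4/3 + A² - 24*a (O(a, A) = -4/3 + ((8*(-3))*a + A*A) = -4/3 + (-24*a + A²) = -4/3 + (A² - 24*a) = -4/3 + A² - 24*a)
Z(w) = 1
v = 5869/24 (v = -((-4/3 + 30² - 24*119) + 1)/8 = -((-4/3 + 900 - 2856) + 1)/8 = -(-5872/3 + 1)/8 = -⅛*(-5869/3) = 5869/24 ≈ 244.54)
(-16542 + v) - 81 = (-16542 + 5869/24) - 81 = -391139/24 - 81 = -393083/24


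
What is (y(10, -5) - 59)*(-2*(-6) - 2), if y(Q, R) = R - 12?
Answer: -760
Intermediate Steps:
y(Q, R) = -12 + R
(y(10, -5) - 59)*(-2*(-6) - 2) = ((-12 - 5) - 59)*(-2*(-6) - 2) = (-17 - 59)*(12 - 2) = -76*10 = -760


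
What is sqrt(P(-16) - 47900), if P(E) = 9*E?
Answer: 2*I*sqrt(12011) ≈ 219.19*I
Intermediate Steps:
sqrt(P(-16) - 47900) = sqrt(9*(-16) - 47900) = sqrt(-144 - 47900) = sqrt(-48044) = 2*I*sqrt(12011)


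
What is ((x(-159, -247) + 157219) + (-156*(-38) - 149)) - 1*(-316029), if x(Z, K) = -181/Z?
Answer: 76165474/159 ≈ 4.7903e+5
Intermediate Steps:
((x(-159, -247) + 157219) + (-156*(-38) - 149)) - 1*(-316029) = ((-181/(-159) + 157219) + (-156*(-38) - 149)) - 1*(-316029) = ((-181*(-1/159) + 157219) + (5928 - 149)) + 316029 = ((181/159 + 157219) + 5779) + 316029 = (24998002/159 + 5779) + 316029 = 25916863/159 + 316029 = 76165474/159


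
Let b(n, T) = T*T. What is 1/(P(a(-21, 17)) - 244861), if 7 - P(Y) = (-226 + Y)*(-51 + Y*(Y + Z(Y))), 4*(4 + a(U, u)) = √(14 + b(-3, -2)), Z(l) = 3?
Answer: -1791296/457486707527 + 5808*√2/457486707527 ≈ -3.8976e-6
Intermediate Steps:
b(n, T) = T²
a(U, u) = -4 + 3*√2/4 (a(U, u) = -4 + √(14 + (-2)²)/4 = -4 + √(14 + 4)/4 = -4 + √18/4 = -4 + (3*√2)/4 = -4 + 3*√2/4)
P(Y) = 7 - (-226 + Y)*(-51 + Y*(3 + Y)) (P(Y) = 7 - (-226 + Y)*(-51 + Y*(Y + 3)) = 7 - (-226 + Y)*(-51 + Y*(3 + Y)))
1/(P(a(-21, 17)) - 244861) = 1/((-11519 - (-4 + 3*√2/4)³ + 223*(-4 + 3*√2/4)² + 729*(-4 + 3*√2/4)) - 244861) = 1/((-11519 - (-4 + 3*√2/4)³ + 223*(-4 + 3*√2/4)² + (-2916 + 2187*√2/4)) - 244861) = 1/((-14435 - (-4 + 3*√2/4)³ + 223*(-4 + 3*√2/4)² + 2187*√2/4) - 244861) = 1/(-259296 - (-4 + 3*√2/4)³ + 223*(-4 + 3*√2/4)² + 2187*√2/4)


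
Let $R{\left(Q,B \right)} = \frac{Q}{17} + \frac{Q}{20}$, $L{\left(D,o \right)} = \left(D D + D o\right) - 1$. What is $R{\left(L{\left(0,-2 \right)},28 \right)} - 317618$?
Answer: $- \frac{107990157}{340} \approx -3.1762 \cdot 10^{5}$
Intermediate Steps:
$L{\left(D,o \right)} = -1 + D^{2} + D o$ ($L{\left(D,o \right)} = \left(D^{2} + D o\right) - 1 = -1 + D^{2} + D o$)
$R{\left(Q,B \right)} = \frac{37 Q}{340}$ ($R{\left(Q,B \right)} = Q \frac{1}{17} + Q \frac{1}{20} = \frac{Q}{17} + \frac{Q}{20} = \frac{37 Q}{340}$)
$R{\left(L{\left(0,-2 \right)},28 \right)} - 317618 = \frac{37 \left(-1 + 0^{2} + 0 \left(-2\right)\right)}{340} - 317618 = \frac{37 \left(-1 + 0 + 0\right)}{340} - 317618 = \frac{37}{340} \left(-1\right) - 317618 = - \frac{37}{340} - 317618 = - \frac{107990157}{340}$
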